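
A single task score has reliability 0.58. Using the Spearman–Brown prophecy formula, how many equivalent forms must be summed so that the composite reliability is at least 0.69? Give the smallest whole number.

2

k ≥ ρ*(1−ρ₁)/(ρ₁(1−ρ*)) = 0.69·0.42 / (0.58·0.31) = 1.612.
Smallest integer k = 2.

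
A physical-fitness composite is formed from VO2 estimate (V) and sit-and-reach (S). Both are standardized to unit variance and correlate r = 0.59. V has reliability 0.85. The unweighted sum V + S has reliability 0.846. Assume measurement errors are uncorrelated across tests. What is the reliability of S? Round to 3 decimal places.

Var(V+S) = 2 + 2·0.59 = 3.180.
True-score variance = ρ_V + ρ_S + 2·0.59, so 0.846 = (0.85 + ρ_S + 1.18) / 3.180.
ρ_S = 0.846·3.180 − 0.85 − 1.18 = 0.660.

0.660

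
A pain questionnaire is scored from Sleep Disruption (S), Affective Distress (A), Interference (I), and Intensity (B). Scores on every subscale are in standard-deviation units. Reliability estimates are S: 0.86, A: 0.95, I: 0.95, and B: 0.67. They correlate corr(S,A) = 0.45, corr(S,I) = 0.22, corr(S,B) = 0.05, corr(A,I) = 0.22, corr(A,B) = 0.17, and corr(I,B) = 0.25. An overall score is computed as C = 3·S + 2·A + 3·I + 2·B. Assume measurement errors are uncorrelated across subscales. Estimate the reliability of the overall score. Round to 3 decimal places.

Var(C) = 3² + 2² + 3² + 2² + 2·[6·0.45 + 9·0.22 + 6·0.05 + 6·0.22 + 4·0.17 + 6·0.25] = 26 + 16.96 = 42.96.
Because errors are independent across components, Cov(Tᵢ,Tⱼ) = Cov(Xᵢ,Xⱼ); the off-diagonal part of the true-score variance is the same as above.
True-score variance = [3²·0.86 + 2²·0.95 + 3²·0.95 + 2²·0.67] + 16.96 = 22.77 + 16.96 = 39.73.
Reliability = 39.73 / 42.96 = 0.925.

0.925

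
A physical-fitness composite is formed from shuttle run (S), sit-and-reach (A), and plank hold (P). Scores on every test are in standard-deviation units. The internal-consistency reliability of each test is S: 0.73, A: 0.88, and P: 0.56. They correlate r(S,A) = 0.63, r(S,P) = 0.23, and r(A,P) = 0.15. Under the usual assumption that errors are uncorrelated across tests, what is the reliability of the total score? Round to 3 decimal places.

Var(S+A+P) = 3 + 2·[0.63 + 0.23 + 0.15] = 3 + 2.02 = 5.02.
Under uncorrelated errors the observed covariances equal the true-score covariances, so only the own-variance terms attenuate.
True-score variance = [0.73 + 0.88 + 0.56] + 2.02 = 2.17 + 2.02 = 4.19.
Reliability = 4.19 / 5.02 = 0.835.

0.835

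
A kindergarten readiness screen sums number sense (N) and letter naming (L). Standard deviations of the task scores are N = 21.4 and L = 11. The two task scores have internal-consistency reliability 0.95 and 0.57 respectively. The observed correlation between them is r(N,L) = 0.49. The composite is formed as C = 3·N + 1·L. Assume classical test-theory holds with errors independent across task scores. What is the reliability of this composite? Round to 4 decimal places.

Var(C) = 3²·21.4² + 11² + 2·[3·21.4·11·0.49] = 4242.64 + 692.076 = 4934.72.
Under uncorrelated errors the observed covariances equal the true-score covariances, so only the own-variance terms attenuate.
True-score variance = [3²·21.4²·0.95 + 11²·0.57] + 692.076 = 3984.53 + 692.076 = 4676.6.
Reliability = 4676.6 / 4934.72 = 0.9477.

0.9477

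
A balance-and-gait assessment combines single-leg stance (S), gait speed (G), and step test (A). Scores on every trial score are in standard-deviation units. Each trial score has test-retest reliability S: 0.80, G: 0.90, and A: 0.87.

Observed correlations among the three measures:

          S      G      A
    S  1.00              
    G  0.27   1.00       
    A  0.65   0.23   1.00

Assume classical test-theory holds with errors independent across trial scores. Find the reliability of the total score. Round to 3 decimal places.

Var(S+G+A) = 3 + 2·[0.27 + 0.65 + 0.23] = 3 + 2.3 = 5.3.
Under uncorrelated errors the observed covariances equal the true-score covariances, so only the own-variance terms attenuate.
True-score variance = [0.80 + 0.90 + 0.87] + 2.3 = 2.57 + 2.3 = 4.87.
Reliability = 4.87 / 5.3 = 0.919.

0.919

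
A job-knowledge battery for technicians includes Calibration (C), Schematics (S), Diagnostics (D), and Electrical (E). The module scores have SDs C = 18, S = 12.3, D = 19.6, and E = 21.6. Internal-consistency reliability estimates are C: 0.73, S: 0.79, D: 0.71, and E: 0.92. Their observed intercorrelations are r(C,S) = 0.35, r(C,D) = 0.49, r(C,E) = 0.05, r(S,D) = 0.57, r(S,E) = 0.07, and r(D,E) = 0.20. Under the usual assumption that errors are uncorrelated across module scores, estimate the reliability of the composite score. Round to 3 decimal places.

0.886

Var(C+S+D+E) = 18² + 12.3² + 19.6² + 21.6² + 2·[18·12.3·0.35 + 18·19.6·0.49 + 18·21.6·0.05 + 12.3·19.6·0.57 + 12.3·21.6·0.07 + 19.6·21.6·0.20] = 1326.01 + 1020.97 = 2346.98.
Under uncorrelated errors the observed covariances equal the true-score covariances, so only the own-variance terms attenuate.
True-score variance = [18²·0.73 + 12.3²·0.79 + 19.6²·0.71 + 21.6²·0.92] + 1020.97 = 1058.03 + 1020.97 = 2079.
Reliability = 2079 / 2346.98 = 0.886.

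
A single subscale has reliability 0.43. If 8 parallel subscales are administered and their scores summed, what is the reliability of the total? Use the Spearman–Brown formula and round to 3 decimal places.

0.858

ρ_k = kρ / (1 + (k−1)ρ) = 8·0.43 / (1 + 7·0.43) = 3.440 / 4.010 = 0.858.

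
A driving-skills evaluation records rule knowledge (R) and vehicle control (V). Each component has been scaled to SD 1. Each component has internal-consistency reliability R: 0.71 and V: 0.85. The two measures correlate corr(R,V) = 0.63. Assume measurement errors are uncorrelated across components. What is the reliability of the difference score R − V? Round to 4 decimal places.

Var(R−V) = 1 + 1 − 2·0.63 = 2 − 1.26 = 0.74.
Under uncorrelated errors the observed covariances equal the true-score covariances, so only the own-variance terms attenuate.
True-score variance = [0.71 + 0.85] − 1.26 = 1.56 − 1.26 = 0.3.
Reliability = 0.3 / 0.74 = 0.4054.

0.4054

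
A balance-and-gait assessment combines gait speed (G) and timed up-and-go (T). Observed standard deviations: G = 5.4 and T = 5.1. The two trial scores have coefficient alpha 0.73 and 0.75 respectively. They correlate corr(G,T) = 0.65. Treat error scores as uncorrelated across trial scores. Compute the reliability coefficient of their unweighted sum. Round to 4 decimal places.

Var(G+T) = 5.4² + 5.1² + 2·[5.4·5.1·0.65] = 55.17 + 35.802 = 90.972.
With uncorrelated errors the cross-covariances are all true-score covariance, so they carry over unchanged; only the diagonal terms shrink to ρᵢσᵢ².
True-score variance = [5.4²·0.73 + 5.1²·0.75] + 35.802 = 40.7943 + 35.802 = 76.5963.
Reliability = 76.5963 / 90.972 = 0.8420.

0.8420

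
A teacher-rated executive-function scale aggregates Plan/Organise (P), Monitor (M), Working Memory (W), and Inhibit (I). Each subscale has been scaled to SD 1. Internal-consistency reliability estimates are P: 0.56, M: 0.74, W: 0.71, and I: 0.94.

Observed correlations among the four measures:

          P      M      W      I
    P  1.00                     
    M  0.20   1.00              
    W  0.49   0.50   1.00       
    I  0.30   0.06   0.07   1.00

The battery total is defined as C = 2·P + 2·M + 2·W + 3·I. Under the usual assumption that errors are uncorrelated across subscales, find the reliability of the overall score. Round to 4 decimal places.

Var(C) = 2² + 2² + 2² + 3² + 2·[4·0.20 + 4·0.49 + 6·0.30 + 4·0.50 + 6·0.06 + 6·0.07] = 21 + 14.68 = 35.68.
Because errors are independent across components, Cov(Tᵢ,Tⱼ) = Cov(Xᵢ,Xⱼ); the off-diagonal part of the true-score variance is the same as above.
True-score variance = [2²·0.56 + 2²·0.74 + 2²·0.71 + 3²·0.94] + 14.68 = 16.5 + 14.68 = 31.18.
Reliability = 31.18 / 35.68 = 0.8739.

0.8739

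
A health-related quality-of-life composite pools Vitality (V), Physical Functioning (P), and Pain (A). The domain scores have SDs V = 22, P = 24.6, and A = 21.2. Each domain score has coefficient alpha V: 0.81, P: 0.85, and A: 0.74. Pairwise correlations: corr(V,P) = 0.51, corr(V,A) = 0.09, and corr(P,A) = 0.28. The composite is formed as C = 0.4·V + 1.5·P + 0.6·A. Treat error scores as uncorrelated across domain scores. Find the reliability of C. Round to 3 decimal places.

0.882

Var(C) = 0.4²·22² + 1.5²·24.6² + 0.6²·21.2² + 2·[0.6·22·24.6·0.51 + 0.24·22·21.2·0.09 + 0.9·24.6·21.2·0.28] = 1600.85 + 614.209 = 2215.06.
Because errors are independent across components, Cov(Tᵢ,Tⱼ) = Cov(Xᵢ,Xⱼ); the off-diagonal part of the true-score variance is the same as above.
True-score variance = [0.4²·22²·0.81 + 1.5²·24.6²·0.85 + 0.6²·21.2²·0.74] + 614.209 = 1339.83 + 614.209 = 1954.03.
Reliability = 1954.03 / 2215.06 = 0.882.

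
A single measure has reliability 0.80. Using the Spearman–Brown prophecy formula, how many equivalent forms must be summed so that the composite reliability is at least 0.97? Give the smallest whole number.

k ≥ ρ*(1−ρ₁)/(ρ₁(1−ρ*)) = 0.97·0.20 / (0.80·0.03) = 8.083.
Smallest integer k = 9.

9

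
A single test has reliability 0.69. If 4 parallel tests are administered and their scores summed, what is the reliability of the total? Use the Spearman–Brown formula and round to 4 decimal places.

0.8990

ρ_k = kρ / (1 + (k−1)ρ) = 4·0.69 / (1 + 3·0.69) = 2.760 / 3.070 = 0.8990.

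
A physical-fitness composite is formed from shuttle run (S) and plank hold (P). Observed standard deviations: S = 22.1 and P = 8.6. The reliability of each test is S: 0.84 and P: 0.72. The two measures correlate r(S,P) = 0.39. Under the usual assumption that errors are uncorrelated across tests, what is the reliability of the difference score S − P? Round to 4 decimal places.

0.7613

Var(S−P) = 22.1² + 8.6² − 2·22.1·8.6·0.39 = 562.37 − 148.247 = 414.123.
With uncorrelated errors the cross-covariances are all true-score covariance, so they carry over unchanged; only the diagonal terms shrink to ρᵢσᵢ².
True-score variance = [22.1²·0.84 + 8.6²·0.72] − 148.247 = 463.516 − 148.247 = 315.269.
Reliability = 315.269 / 414.123 = 0.7613.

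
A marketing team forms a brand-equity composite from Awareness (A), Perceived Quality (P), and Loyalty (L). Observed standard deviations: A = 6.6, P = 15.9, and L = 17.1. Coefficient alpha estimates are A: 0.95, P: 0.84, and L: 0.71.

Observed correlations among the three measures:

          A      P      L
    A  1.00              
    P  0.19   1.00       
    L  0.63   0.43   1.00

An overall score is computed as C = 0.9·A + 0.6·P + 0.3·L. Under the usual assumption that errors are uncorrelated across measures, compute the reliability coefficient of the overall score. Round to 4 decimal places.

0.9059

Var(C) = 0.9²·6.6² + 0.6²·15.9² + 0.3²·17.1² + 2·[0.54·6.6·15.9·0.19 + 0.27·6.6·17.1·0.63 + 0.18·15.9·17.1·0.43] = 152.612 + 102.017 = 254.629.
Because errors are independent across components, Cov(Tᵢ,Tⱼ) = Cov(Xᵢ,Xⱼ); the off-diagonal part of the true-score variance is the same as above.
True-score variance = [0.9²·6.6²·0.95 + 0.6²·15.9²·0.84 + 0.3²·17.1²·0.71] + 102.017 = 128.654 + 102.017 = 230.671.
Reliability = 230.671 / 254.629 = 0.9059.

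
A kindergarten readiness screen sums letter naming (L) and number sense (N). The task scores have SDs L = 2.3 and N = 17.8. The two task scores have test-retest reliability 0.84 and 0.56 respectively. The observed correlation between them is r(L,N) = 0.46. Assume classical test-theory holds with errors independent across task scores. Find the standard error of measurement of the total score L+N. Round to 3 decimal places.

Var(total) = 322.13 + 37.6648 = 359.795.
True-score variance = 181.874 + 37.6648 = 219.539, so reliability = 0.6102.
Error variance = 359.795 − 219.539 = 140.256; SEM = √140.256 = 11.843.

11.843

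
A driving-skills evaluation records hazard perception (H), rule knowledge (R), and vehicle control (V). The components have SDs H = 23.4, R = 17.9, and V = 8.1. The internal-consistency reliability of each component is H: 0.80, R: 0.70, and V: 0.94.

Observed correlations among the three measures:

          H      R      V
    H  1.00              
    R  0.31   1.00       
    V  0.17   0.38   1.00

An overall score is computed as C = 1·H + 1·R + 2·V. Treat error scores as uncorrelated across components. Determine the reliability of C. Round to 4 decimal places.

Var(C) = 23.4² + 17.9² + 2²·8.1² + 2·[23.4·17.9·0.31 + 2·23.4·8.1·0.17 + 2·17.9·8.1·0.38] = 1130.41 + 608.965 = 1739.38.
With uncorrelated errors the cross-covariances are all true-score covariance, so they carry over unchanged; only the diagonal terms shrink to ρᵢσᵢ².
True-score variance = [23.4²·0.80 + 17.9²·0.70 + 2²·8.1²·0.94] + 608.965 = 909.029 + 608.965 = 1517.99.
Reliability = 1517.99 / 1739.38 = 0.8727.

0.8727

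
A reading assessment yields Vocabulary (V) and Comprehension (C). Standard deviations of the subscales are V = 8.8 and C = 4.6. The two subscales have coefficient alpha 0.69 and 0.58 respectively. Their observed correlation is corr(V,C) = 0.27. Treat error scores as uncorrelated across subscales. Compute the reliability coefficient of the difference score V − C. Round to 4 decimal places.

Var(V−C) = 8.8² + 4.6² − 2·8.8·4.6·0.27 = 98.6 − 21.8592 = 76.7408.
Because errors are independent across components, Cov(Tᵢ,Tⱼ) = Cov(Xᵢ,Xⱼ); the off-diagonal part of the true-score variance is the same as above.
True-score variance = [8.8²·0.69 + 4.6²·0.58] − 21.8592 = 65.7064 − 21.8592 = 43.8472.
Reliability = 43.8472 / 76.7408 = 0.5714.

0.5714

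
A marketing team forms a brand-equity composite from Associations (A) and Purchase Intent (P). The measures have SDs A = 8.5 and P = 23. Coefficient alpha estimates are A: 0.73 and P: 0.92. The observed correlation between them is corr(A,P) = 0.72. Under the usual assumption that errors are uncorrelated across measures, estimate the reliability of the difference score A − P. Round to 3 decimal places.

0.807

Var(A−P) = 8.5² + 23² − 2·8.5·23·0.72 = 601.25 − 281.52 = 319.73.
With uncorrelated errors the cross-covariances are all true-score covariance, so they carry over unchanged; only the diagonal terms shrink to ρᵢσᵢ².
True-score variance = [8.5²·0.73 + 23²·0.92] − 281.52 = 539.423 − 281.52 = 257.903.
Reliability = 257.903 / 319.73 = 0.807.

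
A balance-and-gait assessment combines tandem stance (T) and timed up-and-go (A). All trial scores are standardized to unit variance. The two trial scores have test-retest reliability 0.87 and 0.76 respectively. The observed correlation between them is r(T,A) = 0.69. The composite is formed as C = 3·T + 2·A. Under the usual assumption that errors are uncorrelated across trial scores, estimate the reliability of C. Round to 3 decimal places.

0.900

Var(C) = 3² + 2² + 2·[6·0.69] = 13 + 8.28 = 21.28.
Because errors are independent across components, Cov(Tᵢ,Tⱼ) = Cov(Xᵢ,Xⱼ); the off-diagonal part of the true-score variance is the same as above.
True-score variance = [3²·0.87 + 2²·0.76] + 8.28 = 10.87 + 8.28 = 19.15.
Reliability = 19.15 / 21.28 = 0.900.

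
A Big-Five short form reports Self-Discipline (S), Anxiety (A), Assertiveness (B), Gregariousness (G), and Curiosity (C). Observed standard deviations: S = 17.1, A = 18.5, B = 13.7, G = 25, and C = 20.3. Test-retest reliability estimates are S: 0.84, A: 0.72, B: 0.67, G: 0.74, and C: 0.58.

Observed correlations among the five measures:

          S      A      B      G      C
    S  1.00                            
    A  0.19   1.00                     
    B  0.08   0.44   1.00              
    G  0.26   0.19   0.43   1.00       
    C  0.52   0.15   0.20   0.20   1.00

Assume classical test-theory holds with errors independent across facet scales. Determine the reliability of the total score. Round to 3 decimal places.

0.855

Var(S+A+B+G+C) = 17.1² + 18.5² + 13.7² + 25² + 20.3² + 2·[17.1·18.5·0.19 + 17.1·13.7·0.08 + 17.1·25·0.26 + 17.1·20.3·0.52 + 18.5·13.7·0.44 + 18.5·25·0.19 + 18.5·20.3·0.15 + 13.7·25·0.43 + 13.7·20.3·0.20 + 25·20.3·0.20] = 1859.44 + 1861.26 = 3720.7.
Under uncorrelated errors the observed covariances equal the true-score covariances, so only the own-variance terms attenuate.
True-score variance = [17.1²·0.84 + 18.5²·0.72 + 13.7²·0.67 + 25²·0.74 + 20.3²·0.58] + 1861.26 = 1319.31 + 1861.26 = 3180.57.
Reliability = 3180.57 / 3720.7 = 0.855.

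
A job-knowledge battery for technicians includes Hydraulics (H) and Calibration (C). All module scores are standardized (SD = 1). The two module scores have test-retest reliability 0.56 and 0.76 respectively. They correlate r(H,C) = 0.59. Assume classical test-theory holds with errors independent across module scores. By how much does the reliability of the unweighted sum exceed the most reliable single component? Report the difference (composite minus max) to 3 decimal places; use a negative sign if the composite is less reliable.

0.026

Var(sum) = 2 + 1.18 = 3.18; true-score variance = 1.32 + 1.18 = 2.5; composite reliability = 0.7862.
Max component reliability = 0.7600.
Difference = 0.7862 − 0.7600 = 0.026.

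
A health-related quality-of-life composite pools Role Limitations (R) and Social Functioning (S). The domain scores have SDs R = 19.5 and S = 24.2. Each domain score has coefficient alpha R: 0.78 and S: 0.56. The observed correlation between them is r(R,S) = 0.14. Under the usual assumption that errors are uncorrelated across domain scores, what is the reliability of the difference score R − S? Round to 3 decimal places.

0.591

Var(R−S) = 19.5² + 24.2² − 2·19.5·24.2·0.14 = 965.89 − 132.132 = 833.758.
Because errors are independent across components, Cov(Tᵢ,Tⱼ) = Cov(Xᵢ,Xⱼ); the off-diagonal part of the true-score variance is the same as above.
True-score variance = [19.5²·0.78 + 24.2²·0.56] − 132.132 = 624.553 − 132.132 = 492.421.
Reliability = 492.421 / 833.758 = 0.591.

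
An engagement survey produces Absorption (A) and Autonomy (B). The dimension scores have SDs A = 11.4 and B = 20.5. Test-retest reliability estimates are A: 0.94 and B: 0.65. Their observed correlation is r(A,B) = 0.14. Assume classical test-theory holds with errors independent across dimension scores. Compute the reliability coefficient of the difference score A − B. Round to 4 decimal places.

0.6805

Var(A−B) = 11.4² + 20.5² − 2·11.4·20.5·0.14 = 550.21 − 65.436 = 484.774.
Under uncorrelated errors the observed covariances equal the true-score covariances, so only the own-variance terms attenuate.
True-score variance = [11.4²·0.94 + 20.5²·0.65] − 65.436 = 395.325 − 65.436 = 329.889.
Reliability = 329.889 / 484.774 = 0.6805.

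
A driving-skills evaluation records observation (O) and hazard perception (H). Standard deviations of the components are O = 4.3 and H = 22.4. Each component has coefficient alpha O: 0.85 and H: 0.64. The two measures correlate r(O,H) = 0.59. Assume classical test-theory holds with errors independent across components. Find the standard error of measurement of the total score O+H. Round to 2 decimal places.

13.54

Var(total) = 520.25 + 113.658 = 633.908.
True-score variance = 336.843 + 113.658 = 450.5, so reliability = 0.7107.
Error variance = 633.908 − 450.5 = 183.407; SEM = √183.407 = 13.54.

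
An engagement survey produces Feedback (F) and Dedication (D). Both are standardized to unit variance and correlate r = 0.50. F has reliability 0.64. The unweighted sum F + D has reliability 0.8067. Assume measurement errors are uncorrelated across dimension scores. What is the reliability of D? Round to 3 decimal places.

Var(F+D) = 2 + 2·0.50 = 3.000.
True-score variance = ρ_F + ρ_D + 2·0.50, so 0.8067 = (0.64 + ρ_D + 1.00) / 3.000.
ρ_D = 0.8067·3.000 − 0.64 − 1.00 = 0.780.

0.780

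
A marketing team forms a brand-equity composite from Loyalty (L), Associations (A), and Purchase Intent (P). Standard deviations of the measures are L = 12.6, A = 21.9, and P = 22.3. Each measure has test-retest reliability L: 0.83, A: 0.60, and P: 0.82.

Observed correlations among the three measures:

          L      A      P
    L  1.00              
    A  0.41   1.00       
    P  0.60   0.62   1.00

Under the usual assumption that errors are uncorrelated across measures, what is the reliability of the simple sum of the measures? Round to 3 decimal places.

0.866

Var(L+A+P) = 12.6² + 21.9² + 22.3² + 2·[12.6·21.9·0.41 + 12.6·22.3·0.60 + 21.9·22.3·0.62] = 1135.66 + 1169.03 = 2304.69.
Because errors are independent across components, Cov(Tᵢ,Tⱼ) = Cov(Xᵢ,Xⱼ); the off-diagonal part of the true-score variance is the same as above.
True-score variance = [12.6²·0.83 + 21.9²·0.60 + 22.3²·0.82] + 1169.03 = 827.315 + 1169.03 = 1996.34.
Reliability = 1996.34 / 2304.69 = 0.866.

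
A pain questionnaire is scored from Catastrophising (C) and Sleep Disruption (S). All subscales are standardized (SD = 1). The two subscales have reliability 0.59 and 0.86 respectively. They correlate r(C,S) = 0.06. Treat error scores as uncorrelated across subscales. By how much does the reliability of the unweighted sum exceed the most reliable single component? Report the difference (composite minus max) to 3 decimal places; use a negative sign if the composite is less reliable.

-0.119

Var(sum) = 2 + 0.12 = 2.12; true-score variance = 1.45 + 0.12 = 1.57; composite reliability = 0.7406.
Max component reliability = 0.8600.
Difference = 0.7406 − 0.8600 = -0.119.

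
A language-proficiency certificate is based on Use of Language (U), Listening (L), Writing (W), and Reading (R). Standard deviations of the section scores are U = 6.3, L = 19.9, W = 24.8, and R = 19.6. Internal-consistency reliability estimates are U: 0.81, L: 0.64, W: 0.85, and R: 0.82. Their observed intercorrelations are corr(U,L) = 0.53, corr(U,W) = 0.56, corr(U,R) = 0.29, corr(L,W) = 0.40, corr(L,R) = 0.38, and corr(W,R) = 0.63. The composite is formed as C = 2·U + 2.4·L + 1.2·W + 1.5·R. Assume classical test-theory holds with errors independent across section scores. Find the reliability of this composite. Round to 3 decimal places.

0.870

Var(C) = 2²·6.3² + 2.4²·19.9² + 1.2²·24.8² + 1.5²·19.6² + 2·[4.8·6.3·19.9·0.53 + 2.4·6.3·24.8·0.56 + 3·6.3·19.6·0.29 + 2.88·19.9·24.8·0.40 + 3.6·19.9·19.6·0.38 + 1.8·24.8·19.6·0.63] = 4189.8 + 4579.36 = 8769.16.
Because errors are independent across components, Cov(Tᵢ,Tⱼ) = Cov(Xᵢ,Xⱼ); the off-diagonal part of the true-score variance is the same as above.
True-score variance = [2²·6.3²·0.81 + 2.4²·19.9²·0.64 + 1.2²·24.8²·0.85 + 1.5²·19.6²·0.82] + 4579.36 = 3050.03 + 4579.36 = 7629.39.
Reliability = 7629.39 / 8769.16 = 0.870.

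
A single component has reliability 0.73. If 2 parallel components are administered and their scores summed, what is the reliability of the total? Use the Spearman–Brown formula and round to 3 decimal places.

0.844

ρ_k = kρ / (1 + (k−1)ρ) = 2·0.73 / (1 + 1·0.73) = 1.460 / 1.730 = 0.844.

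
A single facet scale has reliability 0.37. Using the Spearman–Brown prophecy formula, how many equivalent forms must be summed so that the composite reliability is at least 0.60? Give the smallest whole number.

3

k ≥ ρ*(1−ρ₁)/(ρ₁(1−ρ*)) = 0.60·0.63 / (0.37·0.40) = 2.554.
Smallest integer k = 3.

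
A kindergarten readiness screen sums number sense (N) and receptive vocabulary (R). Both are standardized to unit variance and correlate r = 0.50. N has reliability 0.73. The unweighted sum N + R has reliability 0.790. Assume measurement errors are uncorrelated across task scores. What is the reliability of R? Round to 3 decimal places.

0.640

Var(N+R) = 2 + 2·0.50 = 3.000.
True-score variance = ρ_N + ρ_R + 2·0.50, so 0.790 = (0.73 + ρ_R + 1.00) / 3.000.
ρ_R = 0.790·3.000 − 0.73 − 1.00 = 0.640.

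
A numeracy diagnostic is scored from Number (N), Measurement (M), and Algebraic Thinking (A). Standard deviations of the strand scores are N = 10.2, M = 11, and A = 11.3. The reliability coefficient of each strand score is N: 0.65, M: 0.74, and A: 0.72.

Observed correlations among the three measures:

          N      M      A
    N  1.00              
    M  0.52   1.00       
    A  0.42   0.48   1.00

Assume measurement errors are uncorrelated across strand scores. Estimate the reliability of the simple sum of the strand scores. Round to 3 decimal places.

0.849

Var(N+M+A) = 10.2² + 11² + 11.3² + 2·[10.2·11·0.52 + 10.2·11.3·0.42 + 11·11.3·0.48] = 352.73 + 332.834 = 685.564.
With uncorrelated errors the cross-covariances are all true-score covariance, so they carry over unchanged; only the diagonal terms shrink to ρᵢσᵢ².
True-score variance = [10.2²·0.65 + 11²·0.74 + 11.3²·0.72] + 332.834 = 249.103 + 332.834 = 581.937.
Reliability = 581.937 / 685.564 = 0.849.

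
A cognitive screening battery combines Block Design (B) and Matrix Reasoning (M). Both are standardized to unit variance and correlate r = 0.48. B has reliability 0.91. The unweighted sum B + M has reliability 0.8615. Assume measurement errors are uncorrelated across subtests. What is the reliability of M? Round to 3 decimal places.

0.680

Var(B+M) = 2 + 2·0.48 = 2.960.
True-score variance = ρ_B + ρ_M + 2·0.48, so 0.8615 = (0.91 + ρ_M + 0.96) / 2.960.
ρ_M = 0.8615·2.960 − 0.91 − 0.96 = 0.680.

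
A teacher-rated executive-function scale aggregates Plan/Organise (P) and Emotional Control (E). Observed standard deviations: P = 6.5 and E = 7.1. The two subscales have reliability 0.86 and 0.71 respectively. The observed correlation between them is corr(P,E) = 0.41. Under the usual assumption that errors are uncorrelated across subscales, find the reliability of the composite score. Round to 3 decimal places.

0.843

Var(P+E) = 6.5² + 7.1² + 2·[6.5·7.1·0.41] = 92.66 + 37.843 = 130.503.
Under uncorrelated errors the observed covariances equal the true-score covariances, so only the own-variance terms attenuate.
True-score variance = [6.5²·0.86 + 7.1²·0.71] + 37.843 = 72.1261 + 37.843 = 109.969.
Reliability = 109.969 / 130.503 = 0.843.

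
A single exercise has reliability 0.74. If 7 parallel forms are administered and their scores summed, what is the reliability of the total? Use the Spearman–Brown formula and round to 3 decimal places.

0.952

ρ_k = kρ / (1 + (k−1)ρ) = 7·0.74 / (1 + 6·0.74) = 5.180 / 5.440 = 0.952.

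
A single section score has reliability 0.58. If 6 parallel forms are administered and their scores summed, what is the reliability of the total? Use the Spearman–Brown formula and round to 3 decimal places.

0.892

ρ_k = kρ / (1 + (k−1)ρ) = 6·0.58 / (1 + 5·0.58) = 3.480 / 3.900 = 0.892.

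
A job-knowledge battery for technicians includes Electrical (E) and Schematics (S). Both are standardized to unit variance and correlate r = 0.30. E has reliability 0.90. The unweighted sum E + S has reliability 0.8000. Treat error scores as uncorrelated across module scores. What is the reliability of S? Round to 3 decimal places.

0.580

Var(E+S) = 2 + 2·0.30 = 2.600.
True-score variance = ρ_E + ρ_S + 2·0.30, so 0.8000 = (0.90 + ρ_S + 0.60) / 2.600.
ρ_S = 0.8000·2.600 − 0.90 − 0.60 = 0.580.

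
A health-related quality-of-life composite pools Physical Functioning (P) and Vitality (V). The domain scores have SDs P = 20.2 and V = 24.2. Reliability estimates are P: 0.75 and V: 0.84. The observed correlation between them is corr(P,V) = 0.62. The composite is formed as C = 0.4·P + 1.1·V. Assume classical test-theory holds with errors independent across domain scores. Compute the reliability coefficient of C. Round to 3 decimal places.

Var(C) = 0.4²·20.2² + 1.1²·24.2² + 2·[0.44·20.2·24.2·0.62] = 773.911 + 266.711 = 1040.62.
Because errors are independent across components, Cov(Tᵢ,Tⱼ) = Cov(Xᵢ,Xⱼ); the off-diagonal part of the true-score variance is the same as above.
True-score variance = [0.4²·20.2²·0.75 + 1.1²·24.2²·0.84] + 266.711 = 644.209 + 266.711 = 910.92.
Reliability = 910.92 / 1040.62 = 0.875.

0.875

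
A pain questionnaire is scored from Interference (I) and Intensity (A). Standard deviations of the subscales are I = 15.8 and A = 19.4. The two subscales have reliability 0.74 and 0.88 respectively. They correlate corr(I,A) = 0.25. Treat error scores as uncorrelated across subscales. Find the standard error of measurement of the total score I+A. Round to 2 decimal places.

10.49

Var(total) = 626 + 153.26 = 779.26.
True-score variance = 515.93 + 153.26 = 669.19, so reliability = 0.8588.
Error variance = 779.26 − 669.19 = 110.07; SEM = √110.07 = 10.49.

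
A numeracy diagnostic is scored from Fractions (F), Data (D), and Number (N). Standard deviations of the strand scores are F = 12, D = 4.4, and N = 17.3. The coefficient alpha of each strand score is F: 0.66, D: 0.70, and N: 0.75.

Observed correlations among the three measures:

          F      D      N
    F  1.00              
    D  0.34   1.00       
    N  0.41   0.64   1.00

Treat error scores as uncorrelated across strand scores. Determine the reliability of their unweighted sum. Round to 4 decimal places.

Var(F+D+N) = 12² + 4.4² + 17.3² + 2·[12·4.4·0.34 + 12·17.3·0.41 + 4.4·17.3·0.64] = 462.65 + 303.57 = 766.22.
Because errors are independent across components, Cov(Tᵢ,Tⱼ) = Cov(Xᵢ,Xⱼ); the off-diagonal part of the true-score variance is the same as above.
True-score variance = [12²·0.66 + 4.4²·0.70 + 17.3²·0.75] + 303.57 = 333.06 + 303.57 = 636.629.
Reliability = 636.629 / 766.22 = 0.8309.

0.8309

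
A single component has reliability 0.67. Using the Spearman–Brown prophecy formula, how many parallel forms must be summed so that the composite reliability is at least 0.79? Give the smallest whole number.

2

k ≥ ρ*(1−ρ₁)/(ρ₁(1−ρ*)) = 0.79·0.33 / (0.67·0.21) = 1.853.
Smallest integer k = 2.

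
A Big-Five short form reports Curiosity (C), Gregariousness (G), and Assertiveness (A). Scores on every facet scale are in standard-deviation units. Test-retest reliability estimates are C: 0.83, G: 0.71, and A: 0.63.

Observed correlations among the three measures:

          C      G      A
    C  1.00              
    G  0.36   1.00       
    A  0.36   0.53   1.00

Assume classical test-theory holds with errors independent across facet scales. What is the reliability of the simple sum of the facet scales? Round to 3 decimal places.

Var(C+G+A) = 3 + 2·[0.36 + 0.36 + 0.53] = 3 + 2.5 = 5.5.
Under uncorrelated errors the observed covariances equal the true-score covariances, so only the own-variance terms attenuate.
True-score variance = [0.83 + 0.71 + 0.63] + 2.5 = 2.17 + 2.5 = 4.67.
Reliability = 4.67 / 5.5 = 0.849.

0.849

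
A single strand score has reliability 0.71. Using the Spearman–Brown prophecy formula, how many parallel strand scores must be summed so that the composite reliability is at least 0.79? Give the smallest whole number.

2

k ≥ ρ*(1−ρ₁)/(ρ₁(1−ρ*)) = 0.79·0.29 / (0.71·0.21) = 1.537.
Smallest integer k = 2.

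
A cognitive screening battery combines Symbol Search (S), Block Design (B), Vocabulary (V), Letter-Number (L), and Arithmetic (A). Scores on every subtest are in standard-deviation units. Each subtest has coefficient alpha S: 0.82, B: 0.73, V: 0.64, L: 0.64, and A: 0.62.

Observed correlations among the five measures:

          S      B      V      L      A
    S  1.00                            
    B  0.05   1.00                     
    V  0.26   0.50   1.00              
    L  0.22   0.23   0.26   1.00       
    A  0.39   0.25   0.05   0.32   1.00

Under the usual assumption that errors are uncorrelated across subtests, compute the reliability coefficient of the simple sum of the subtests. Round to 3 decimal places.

0.846

Var(S+B+V+L+A) = 5 + 2·[0.05 + 0.26 + 0.22 + 0.39 + 0.50 + 0.23 + 0.25 + 0.26 + 0.05 + 0.32] = 5 + 5.06 = 10.06.
With uncorrelated errors the cross-covariances are all true-score covariance, so they carry over unchanged; only the diagonal terms shrink to ρᵢσᵢ².
True-score variance = [0.82 + 0.73 + 0.64 + 0.64 + 0.62] + 5.06 = 3.45 + 5.06 = 8.51.
Reliability = 8.51 / 10.06 = 0.846.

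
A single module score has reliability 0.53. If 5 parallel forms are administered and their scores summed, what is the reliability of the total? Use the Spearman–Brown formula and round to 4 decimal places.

0.8494

ρ_k = kρ / (1 + (k−1)ρ) = 5·0.53 / (1 + 4·0.53) = 2.650 / 3.120 = 0.8494.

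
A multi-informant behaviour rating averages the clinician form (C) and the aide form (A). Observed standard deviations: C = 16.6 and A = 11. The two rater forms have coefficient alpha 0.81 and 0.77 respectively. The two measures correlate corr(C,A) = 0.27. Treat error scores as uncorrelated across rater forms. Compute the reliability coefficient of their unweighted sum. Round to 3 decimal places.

0.838

Var(C+A) = 16.6² + 11² + 2·[16.6·11·0.27] = 396.56 + 98.604 = 495.164.
Because errors are independent across components, Cov(Tᵢ,Tⱼ) = Cov(Xᵢ,Xⱼ); the off-diagonal part of the true-score variance is the same as above.
True-score variance = [16.6²·0.81 + 11²·0.77] + 98.604 = 316.374 + 98.604 = 414.978.
Reliability = 414.978 / 495.164 = 0.838.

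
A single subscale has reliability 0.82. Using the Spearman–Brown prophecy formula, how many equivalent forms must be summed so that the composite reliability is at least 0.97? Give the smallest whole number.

k ≥ ρ*(1−ρ₁)/(ρ₁(1−ρ*)) = 0.97·0.18 / (0.82·0.03) = 7.098.
Smallest integer k = 8.

8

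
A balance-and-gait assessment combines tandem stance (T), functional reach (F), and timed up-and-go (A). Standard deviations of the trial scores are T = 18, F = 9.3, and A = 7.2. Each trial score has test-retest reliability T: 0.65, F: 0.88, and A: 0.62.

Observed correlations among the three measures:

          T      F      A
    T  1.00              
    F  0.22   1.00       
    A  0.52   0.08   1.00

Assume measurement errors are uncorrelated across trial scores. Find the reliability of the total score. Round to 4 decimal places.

0.7895

Var(T+F+A) = 18² + 9.3² + 7.2² + 2·[18·9.3·0.22 + 18·7.2·0.52 + 9.3·7.2·0.08] = 462.33 + 219.154 = 681.484.
Under uncorrelated errors the observed covariances equal the true-score covariances, so only the own-variance terms attenuate.
True-score variance = [18²·0.65 + 9.3²·0.88 + 7.2²·0.62] + 219.154 = 318.852 + 219.154 = 538.006.
Reliability = 538.006 / 681.484 = 0.7895.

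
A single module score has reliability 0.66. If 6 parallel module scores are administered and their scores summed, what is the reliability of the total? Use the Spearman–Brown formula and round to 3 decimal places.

ρ_k = kρ / (1 + (k−1)ρ) = 6·0.66 / (1 + 5·0.66) = 3.960 / 4.300 = 0.921.

0.921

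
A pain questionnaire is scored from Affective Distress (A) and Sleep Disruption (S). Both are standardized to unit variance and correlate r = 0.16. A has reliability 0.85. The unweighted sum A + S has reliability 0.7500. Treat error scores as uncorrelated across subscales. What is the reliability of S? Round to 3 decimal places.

Var(A+S) = 2 + 2·0.16 = 2.320.
True-score variance = ρ_A + ρ_S + 2·0.16, so 0.7500 = (0.85 + ρ_S + 0.32) / 2.320.
ρ_S = 0.7500·2.320 − 0.85 − 0.32 = 0.570.

0.570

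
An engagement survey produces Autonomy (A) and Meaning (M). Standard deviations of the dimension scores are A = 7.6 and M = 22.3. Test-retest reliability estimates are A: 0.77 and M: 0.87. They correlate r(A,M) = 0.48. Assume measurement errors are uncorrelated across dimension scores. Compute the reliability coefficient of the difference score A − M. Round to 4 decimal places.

0.8014

Var(A−M) = 7.6² + 22.3² − 2·7.6·22.3·0.48 = 555.05 − 162.701 = 392.349.
With uncorrelated errors the cross-covariances are all true-score covariance, so they carry over unchanged; only the diagonal terms shrink to ρᵢσᵢ².
True-score variance = [7.6²·0.77 + 22.3²·0.87] − 162.701 = 477.118 − 162.701 = 314.417.
Reliability = 314.417 / 392.349 = 0.8014.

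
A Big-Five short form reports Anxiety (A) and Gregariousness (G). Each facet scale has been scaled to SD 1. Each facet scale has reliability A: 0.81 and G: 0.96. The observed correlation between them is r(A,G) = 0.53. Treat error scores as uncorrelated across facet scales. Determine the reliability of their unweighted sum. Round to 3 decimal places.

Var(A+G) = 2 + 2·[0.53] = 2 + 1.06 = 3.06.
Under uncorrelated errors the observed covariances equal the true-score covariances, so only the own-variance terms attenuate.
True-score variance = [0.81 + 0.96] + 1.06 = 1.77 + 1.06 = 2.83.
Reliability = 2.83 / 3.06 = 0.925.

0.925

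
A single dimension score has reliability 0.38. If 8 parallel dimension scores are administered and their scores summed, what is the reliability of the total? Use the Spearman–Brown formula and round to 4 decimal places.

0.8306

ρ_k = kρ / (1 + (k−1)ρ) = 8·0.38 / (1 + 7·0.38) = 3.040 / 3.660 = 0.8306.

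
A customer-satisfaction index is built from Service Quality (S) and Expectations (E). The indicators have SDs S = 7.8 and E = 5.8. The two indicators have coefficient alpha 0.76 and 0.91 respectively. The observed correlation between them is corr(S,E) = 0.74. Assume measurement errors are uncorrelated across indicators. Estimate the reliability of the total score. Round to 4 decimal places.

0.8908

Var(S+E) = 7.8² + 5.8² + 2·[7.8·5.8·0.74] = 94.48 + 66.9552 = 161.435.
Because errors are independent across components, Cov(Tᵢ,Tⱼ) = Cov(Xᵢ,Xⱼ); the off-diagonal part of the true-score variance is the same as above.
True-score variance = [7.8²·0.76 + 5.8²·0.91] + 66.9552 = 76.8508 + 66.9552 = 143.806.
Reliability = 143.806 / 161.435 = 0.8908.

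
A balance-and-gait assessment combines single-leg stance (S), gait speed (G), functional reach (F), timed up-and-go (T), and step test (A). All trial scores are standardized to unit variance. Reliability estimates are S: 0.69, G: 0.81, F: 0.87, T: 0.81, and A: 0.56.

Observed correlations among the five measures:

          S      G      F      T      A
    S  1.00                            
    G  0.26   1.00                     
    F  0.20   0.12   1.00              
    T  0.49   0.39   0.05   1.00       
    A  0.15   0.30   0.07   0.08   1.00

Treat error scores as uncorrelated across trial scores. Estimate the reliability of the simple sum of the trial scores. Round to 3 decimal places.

0.863

Var(S+G+F+T+A) = 5 + 2·[0.26 + 0.20 + 0.49 + 0.15 + 0.12 + 0.39 + 0.30 + 0.05 + 0.07 + 0.08] = 5 + 4.22 = 9.22.
Under uncorrelated errors the observed covariances equal the true-score covariances, so only the own-variance terms attenuate.
True-score variance = [0.69 + 0.81 + 0.87 + 0.81 + 0.56] + 4.22 = 3.74 + 4.22 = 7.96.
Reliability = 7.96 / 9.22 = 0.863.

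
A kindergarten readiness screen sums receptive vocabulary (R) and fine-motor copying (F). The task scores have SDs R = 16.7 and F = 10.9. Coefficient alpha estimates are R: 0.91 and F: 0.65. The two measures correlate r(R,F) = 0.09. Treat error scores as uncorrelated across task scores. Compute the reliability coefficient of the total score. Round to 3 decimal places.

0.845

Var(R+F) = 16.7² + 10.9² + 2·[16.7·10.9·0.09] = 397.7 + 32.7654 = 430.465.
Because errors are independent across components, Cov(Tᵢ,Tⱼ) = Cov(Xᵢ,Xⱼ); the off-diagonal part of the true-score variance is the same as above.
True-score variance = [16.7²·0.91 + 10.9²·0.65] + 32.7654 = 331.016 + 32.7654 = 363.782.
Reliability = 363.782 / 430.465 = 0.845.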